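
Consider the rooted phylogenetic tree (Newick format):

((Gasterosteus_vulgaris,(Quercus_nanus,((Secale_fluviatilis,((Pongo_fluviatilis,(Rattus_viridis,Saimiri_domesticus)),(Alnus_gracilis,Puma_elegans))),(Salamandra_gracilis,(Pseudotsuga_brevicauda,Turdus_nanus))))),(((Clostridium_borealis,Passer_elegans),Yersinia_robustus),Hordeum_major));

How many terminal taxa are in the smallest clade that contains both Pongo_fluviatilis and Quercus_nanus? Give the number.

10

The MRCA of Pongo_fluviatilis and Quercus_nanus is the node subtending (Quercus_nanus,((Secale_fluviatilis,((Pongo_fluviatilis,(Rattus_viridis,Saimiri_domesticus)),(Alnus_gracilis,Puma_elegans))),(Salamandra_gracilis,(Pseudotsuga_brevicauda,Turdus_nanus)))).
That clade contains 10 terminal taxa: Alnus_gracilis, Pongo_fluviatilis, Pseudotsuga_brevicauda, Puma_elegans, Quercus_nanus, Rattus_viridis, Saimiri_domesticus, Salamandra_gracilis, Secale_fluviatilis, Turdus_nanus.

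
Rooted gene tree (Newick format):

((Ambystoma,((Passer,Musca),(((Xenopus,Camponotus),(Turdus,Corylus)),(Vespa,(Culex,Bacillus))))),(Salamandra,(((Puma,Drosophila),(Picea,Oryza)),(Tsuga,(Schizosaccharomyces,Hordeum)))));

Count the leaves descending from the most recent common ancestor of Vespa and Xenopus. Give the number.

7

The MRCA of Vespa and Xenopus is the node subtending (((Xenopus,Camponotus),(Turdus,Corylus)),(Vespa,(Culex,Bacillus))).
That clade contains 7 terminal taxa: Bacillus, Camponotus, Corylus, Culex, Turdus, Vespa, Xenopus.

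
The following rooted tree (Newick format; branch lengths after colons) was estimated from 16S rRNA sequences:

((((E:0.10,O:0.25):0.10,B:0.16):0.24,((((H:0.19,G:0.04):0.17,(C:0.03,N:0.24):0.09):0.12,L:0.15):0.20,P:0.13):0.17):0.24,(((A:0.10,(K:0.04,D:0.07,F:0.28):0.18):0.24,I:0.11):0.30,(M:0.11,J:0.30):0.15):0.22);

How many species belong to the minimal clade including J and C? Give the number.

The MRCA of J and C is the root, so the clade is the entire tree.
That clade contains 16 terminal taxa: A, B, C, D, E, F, G, H, I, J, K, L, M, N, O, P.

16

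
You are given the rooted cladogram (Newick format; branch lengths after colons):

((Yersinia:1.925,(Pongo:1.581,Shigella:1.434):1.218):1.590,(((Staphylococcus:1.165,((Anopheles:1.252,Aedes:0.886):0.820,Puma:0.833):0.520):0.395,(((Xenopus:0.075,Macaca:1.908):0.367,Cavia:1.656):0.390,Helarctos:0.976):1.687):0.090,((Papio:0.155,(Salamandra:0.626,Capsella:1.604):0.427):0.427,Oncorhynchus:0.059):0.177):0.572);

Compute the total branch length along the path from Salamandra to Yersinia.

The path runs Salamandra → … → MRCA → … → Yersinia; the MRCA is the root of the tree.
Branch lengths along that path: 0.626 + 0.427 + 0.427 + 0.177 + 0.572 + 1.590 + 1.925 = 5.744.

5.744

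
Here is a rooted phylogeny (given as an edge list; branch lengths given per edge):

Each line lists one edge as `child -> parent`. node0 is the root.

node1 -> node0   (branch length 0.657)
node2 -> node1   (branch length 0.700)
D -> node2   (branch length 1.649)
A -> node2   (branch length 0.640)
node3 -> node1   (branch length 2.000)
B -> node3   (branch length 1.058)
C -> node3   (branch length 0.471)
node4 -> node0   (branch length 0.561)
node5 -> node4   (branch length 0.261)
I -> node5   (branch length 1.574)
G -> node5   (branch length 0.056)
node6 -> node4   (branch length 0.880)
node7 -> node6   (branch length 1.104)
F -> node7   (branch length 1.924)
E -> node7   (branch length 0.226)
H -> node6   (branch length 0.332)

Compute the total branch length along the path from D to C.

4.820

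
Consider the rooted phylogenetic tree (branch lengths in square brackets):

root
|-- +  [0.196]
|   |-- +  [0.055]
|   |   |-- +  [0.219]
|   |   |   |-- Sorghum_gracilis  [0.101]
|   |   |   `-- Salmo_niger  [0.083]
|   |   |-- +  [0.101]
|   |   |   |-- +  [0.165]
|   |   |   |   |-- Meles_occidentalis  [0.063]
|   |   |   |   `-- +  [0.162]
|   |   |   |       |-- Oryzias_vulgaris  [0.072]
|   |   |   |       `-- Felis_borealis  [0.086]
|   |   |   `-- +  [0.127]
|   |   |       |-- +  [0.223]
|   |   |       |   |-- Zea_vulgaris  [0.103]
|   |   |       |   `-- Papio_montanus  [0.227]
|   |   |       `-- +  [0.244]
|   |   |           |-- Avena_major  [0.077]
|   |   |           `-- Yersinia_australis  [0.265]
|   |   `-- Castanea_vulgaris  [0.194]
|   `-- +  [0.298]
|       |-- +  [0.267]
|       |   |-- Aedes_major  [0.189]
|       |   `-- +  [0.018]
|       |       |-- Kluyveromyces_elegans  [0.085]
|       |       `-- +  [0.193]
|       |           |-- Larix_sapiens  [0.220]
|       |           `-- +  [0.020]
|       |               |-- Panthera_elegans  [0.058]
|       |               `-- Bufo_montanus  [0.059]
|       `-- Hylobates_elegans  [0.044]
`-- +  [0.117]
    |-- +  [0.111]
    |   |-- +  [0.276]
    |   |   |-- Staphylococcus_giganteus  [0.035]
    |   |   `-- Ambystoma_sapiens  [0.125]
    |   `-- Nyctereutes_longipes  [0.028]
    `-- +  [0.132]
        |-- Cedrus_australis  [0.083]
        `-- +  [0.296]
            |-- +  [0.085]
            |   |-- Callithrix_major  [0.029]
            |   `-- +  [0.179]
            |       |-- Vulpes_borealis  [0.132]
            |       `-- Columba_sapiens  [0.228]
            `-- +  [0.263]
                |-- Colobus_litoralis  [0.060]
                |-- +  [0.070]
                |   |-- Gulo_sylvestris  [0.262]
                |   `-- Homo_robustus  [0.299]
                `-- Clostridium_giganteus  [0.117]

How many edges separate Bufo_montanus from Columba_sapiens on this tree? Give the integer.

13

The MRCA of Bufo_montanus and Columba_sapiens is the root of the tree.
From Bufo_montanus up to that node: 7 branches. From Columba_sapiens up to the same node: 6 branches. Total: 7 + 6 = 13.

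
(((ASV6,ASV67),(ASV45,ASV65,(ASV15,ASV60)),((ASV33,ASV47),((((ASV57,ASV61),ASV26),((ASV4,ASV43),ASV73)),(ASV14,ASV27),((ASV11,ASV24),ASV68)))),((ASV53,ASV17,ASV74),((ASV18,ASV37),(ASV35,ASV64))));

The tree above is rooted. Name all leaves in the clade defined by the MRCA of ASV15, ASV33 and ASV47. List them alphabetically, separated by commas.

Tracing ASV15: it sits inside (ASV15,ASV60).
Tracing ASV33: it sits inside (ASV33,ASV47).
Tracing ASV47: it sits inside (ASV33,ASV47).
The smallest clade enclosing all 3 is ((ASV6,ASV67),(ASV45,ASV65,(ASV15,ASV60)),((ASV33,ASV47),((((ASV57,ASV61),ASV26),((ASV4,ASV43),ASV73)),(ASV14,ASV27),((ASV11,ASV24),ASV68)))); the answer is its 19 terminal taxa in alphabetical order.

ASV11, ASV14, ASV15, ASV24, ASV26, ASV27, ASV33, ASV4, ASV43, ASV45, ASV47, ASV57, ASV6, ASV60, ASV61, ASV65, ASV67, ASV68, ASV73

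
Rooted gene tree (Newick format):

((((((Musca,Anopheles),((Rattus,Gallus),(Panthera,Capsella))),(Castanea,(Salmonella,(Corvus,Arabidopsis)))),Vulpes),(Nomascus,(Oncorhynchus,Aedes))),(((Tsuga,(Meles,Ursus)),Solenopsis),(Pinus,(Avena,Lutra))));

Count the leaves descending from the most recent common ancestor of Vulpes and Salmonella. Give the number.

11

The MRCA of Vulpes and Salmonella is the node subtending ((((Musca,Anopheles),((Rattus,Gallus),(Panthera,Capsella))),(Castanea,(Salmonella,(Corvus,Arabidopsis)))),Vulpes).
That clade contains 11 terminal taxa: Anopheles, Arabidopsis, Capsella, Castanea, Corvus, Gallus, Musca, Panthera, Rattus, Salmonella, Vulpes.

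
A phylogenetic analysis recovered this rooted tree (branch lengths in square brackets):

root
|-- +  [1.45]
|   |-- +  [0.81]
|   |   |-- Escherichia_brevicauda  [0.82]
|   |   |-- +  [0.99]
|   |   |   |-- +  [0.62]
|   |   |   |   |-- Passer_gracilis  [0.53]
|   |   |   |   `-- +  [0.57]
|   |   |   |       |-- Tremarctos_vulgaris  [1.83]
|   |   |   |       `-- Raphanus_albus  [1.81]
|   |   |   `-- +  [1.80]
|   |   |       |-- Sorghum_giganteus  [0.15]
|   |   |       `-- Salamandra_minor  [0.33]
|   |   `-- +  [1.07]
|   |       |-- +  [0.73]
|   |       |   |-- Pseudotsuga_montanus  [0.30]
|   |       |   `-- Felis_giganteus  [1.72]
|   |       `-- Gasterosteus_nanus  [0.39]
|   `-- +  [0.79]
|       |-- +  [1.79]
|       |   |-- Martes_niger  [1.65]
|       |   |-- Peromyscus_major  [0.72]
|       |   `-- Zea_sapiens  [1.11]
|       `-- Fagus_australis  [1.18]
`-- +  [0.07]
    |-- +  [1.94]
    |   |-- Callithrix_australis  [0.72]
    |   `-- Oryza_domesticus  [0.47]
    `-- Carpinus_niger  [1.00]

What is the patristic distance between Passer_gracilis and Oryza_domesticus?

6.88

The path runs Passer_gracilis → … → MRCA → … → Oryza_domesticus; the MRCA is the root of the tree.
Branch lengths along that path: 0.53 + 0.62 + 0.99 + 0.81 + 1.45 + 0.07 + 1.94 + 0.47 = 6.88.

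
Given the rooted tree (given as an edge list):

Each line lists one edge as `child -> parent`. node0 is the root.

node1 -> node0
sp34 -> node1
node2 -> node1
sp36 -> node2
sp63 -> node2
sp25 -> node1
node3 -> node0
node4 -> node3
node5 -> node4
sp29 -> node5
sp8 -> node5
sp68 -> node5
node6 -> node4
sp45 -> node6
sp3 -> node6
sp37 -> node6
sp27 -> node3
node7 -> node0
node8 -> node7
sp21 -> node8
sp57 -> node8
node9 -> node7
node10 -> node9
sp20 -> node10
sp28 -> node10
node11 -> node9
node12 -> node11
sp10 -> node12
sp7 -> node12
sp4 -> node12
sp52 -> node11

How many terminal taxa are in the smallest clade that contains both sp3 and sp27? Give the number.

The MRCA of sp3 and sp27 is the node subtending (((sp29,sp8,sp68),(sp45,sp3,sp37)),sp27).
That clade contains 7 terminal taxa: sp27, sp29, sp3, sp37, sp45, sp68, sp8.

7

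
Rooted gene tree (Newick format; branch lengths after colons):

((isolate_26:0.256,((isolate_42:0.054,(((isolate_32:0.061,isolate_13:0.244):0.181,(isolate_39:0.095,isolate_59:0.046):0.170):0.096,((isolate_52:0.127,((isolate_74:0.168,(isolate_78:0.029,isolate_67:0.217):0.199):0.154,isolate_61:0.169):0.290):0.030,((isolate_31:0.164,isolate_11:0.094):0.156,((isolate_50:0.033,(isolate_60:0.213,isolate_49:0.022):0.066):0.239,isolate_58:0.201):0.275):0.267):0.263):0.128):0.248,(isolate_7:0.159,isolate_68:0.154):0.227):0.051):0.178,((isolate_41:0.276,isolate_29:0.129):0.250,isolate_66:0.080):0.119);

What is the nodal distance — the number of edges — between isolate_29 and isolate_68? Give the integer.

7

The MRCA of isolate_29 and isolate_68 is the root of the tree.
From isolate_29 up to that node: 3 branches. From isolate_68 up to the same node: 4 branches. Total: 3 + 4 = 7.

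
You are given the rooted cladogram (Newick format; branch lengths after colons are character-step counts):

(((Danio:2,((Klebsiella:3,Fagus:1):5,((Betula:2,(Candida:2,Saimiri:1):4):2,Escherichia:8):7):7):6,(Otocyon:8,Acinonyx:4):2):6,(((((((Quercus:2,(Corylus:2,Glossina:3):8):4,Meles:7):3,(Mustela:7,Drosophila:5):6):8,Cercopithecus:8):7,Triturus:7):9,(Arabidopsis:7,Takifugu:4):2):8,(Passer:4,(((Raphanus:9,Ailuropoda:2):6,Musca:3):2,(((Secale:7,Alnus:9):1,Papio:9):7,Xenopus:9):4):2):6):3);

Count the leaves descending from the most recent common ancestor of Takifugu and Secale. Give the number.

18

The MRCA of Takifugu and Secale is the node subtending (((((((Quercus,(Corylus,Glossina)),Meles),(Mustela,Drosophila)),Cercopithecus),Triturus),(Arabidopsis,Takifugu)),(Passer,(((Raphanus,Ailuropoda),Musca),(((Secale,Alnus),Papio),Xenopus)))).
That clade contains 18 terminal taxa: Ailuropoda, Alnus, Arabidopsis, Cercopithecus, Corylus, Drosophila, Glossina, Meles, Musca, Mustela, Papio, Passer, Quercus, Raphanus, Secale, Takifugu, Triturus, Xenopus.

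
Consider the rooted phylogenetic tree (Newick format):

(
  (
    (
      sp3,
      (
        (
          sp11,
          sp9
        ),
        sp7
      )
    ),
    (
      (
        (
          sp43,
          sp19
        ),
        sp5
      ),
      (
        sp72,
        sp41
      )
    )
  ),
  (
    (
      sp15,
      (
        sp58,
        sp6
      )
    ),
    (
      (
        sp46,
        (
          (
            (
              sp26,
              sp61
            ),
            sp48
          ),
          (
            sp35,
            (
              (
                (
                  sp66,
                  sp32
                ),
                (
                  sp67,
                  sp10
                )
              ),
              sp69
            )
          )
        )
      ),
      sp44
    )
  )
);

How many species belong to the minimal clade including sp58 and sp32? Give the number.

14

The MRCA of sp58 and sp32 is the node subtending ((sp15,(sp58,sp6)),((sp46,(((sp26,sp61),sp48),(sp35,(((sp66,sp32),(sp67,sp10)),sp69)))),sp44)).
That clade contains 14 terminal taxa: sp10, sp15, sp26, sp32, sp35, sp44, sp46, sp48, sp58, sp6, sp61, sp66, sp67, sp69.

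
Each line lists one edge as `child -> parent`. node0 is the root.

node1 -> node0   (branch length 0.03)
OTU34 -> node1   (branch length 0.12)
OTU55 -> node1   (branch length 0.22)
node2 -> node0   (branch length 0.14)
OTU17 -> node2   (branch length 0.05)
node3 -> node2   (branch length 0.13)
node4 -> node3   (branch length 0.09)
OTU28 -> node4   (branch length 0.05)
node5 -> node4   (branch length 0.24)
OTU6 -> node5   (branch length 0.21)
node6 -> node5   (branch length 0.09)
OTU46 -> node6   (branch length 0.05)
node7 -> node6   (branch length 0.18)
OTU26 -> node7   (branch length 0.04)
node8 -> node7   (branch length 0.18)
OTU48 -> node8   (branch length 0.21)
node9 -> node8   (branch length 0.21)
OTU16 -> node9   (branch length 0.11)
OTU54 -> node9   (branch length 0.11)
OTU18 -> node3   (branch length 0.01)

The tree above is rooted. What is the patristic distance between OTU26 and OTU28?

0.60

The path runs OTU26 → … → MRCA → … → OTU28; the MRCA is the node subtending (OTU28,(OTU6,(OTU46,(OTU26,(OTU48,(OTU16,OTU54)))))).
Branch lengths along that path: 0.04 + 0.18 + 0.09 + 0.24 + 0.05 = 0.60.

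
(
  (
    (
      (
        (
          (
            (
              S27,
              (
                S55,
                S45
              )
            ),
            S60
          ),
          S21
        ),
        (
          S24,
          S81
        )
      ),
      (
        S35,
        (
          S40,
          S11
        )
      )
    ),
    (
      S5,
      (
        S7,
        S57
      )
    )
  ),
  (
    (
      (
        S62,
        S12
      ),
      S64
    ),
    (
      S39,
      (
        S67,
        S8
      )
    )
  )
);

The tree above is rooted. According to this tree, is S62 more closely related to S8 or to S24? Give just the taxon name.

S8

The MRCA of S62 and S8 subtends (((S62,S12),S64),(S39,(S67,S8))) (6 taxa).
The MRCA of S62 and S24 is the root, subtending the entire tree (19 taxa).
The first is nested inside the second, so S62 shares a more recent common ancestor with S8.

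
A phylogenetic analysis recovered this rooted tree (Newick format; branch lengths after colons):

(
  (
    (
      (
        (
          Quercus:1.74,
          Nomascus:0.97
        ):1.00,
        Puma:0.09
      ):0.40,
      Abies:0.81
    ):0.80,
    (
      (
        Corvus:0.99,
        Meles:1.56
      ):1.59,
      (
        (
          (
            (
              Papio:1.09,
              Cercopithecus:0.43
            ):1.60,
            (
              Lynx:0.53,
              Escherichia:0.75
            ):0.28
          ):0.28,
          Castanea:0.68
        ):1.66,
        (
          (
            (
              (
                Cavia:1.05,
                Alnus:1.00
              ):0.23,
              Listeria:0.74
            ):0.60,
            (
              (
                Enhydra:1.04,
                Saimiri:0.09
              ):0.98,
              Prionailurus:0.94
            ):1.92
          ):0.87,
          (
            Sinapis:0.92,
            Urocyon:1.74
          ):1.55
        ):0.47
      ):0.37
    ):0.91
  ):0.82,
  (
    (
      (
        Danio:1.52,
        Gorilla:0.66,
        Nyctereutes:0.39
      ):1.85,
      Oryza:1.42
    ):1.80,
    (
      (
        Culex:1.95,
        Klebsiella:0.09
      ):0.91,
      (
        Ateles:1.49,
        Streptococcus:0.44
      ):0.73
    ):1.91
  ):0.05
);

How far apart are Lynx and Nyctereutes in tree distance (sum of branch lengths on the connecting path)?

8.94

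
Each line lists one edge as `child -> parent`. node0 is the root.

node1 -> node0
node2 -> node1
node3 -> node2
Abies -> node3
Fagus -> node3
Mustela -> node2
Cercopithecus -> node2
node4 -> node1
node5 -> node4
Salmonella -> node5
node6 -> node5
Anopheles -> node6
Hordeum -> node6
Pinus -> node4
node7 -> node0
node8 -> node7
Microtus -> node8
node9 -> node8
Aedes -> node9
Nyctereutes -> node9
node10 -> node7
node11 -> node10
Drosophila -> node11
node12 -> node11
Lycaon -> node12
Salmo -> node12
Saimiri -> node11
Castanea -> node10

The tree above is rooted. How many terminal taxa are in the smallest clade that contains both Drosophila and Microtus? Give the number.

The MRCA of Drosophila and Microtus is the node subtending ((Microtus,(Aedes,Nyctereutes)),((Drosophila,(Lycaon,Salmo),Saimiri),Castanea)).
That clade contains 8 terminal taxa: Aedes, Castanea, Drosophila, Lycaon, Microtus, Nyctereutes, Saimiri, Salmo.

8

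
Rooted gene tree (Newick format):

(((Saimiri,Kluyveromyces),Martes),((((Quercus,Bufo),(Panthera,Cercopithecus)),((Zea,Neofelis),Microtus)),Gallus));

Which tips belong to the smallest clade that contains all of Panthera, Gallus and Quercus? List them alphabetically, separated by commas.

Tracing Panthera: it sits inside (Panthera,Cercopithecus).
Tracing Gallus: it sits inside ((((Quercus,Bufo),(Panthera,Cercopithecus)),((Zea,Neofelis),Microtus)),Gallus).
Tracing Quercus: it sits inside (Quercus,Bufo).
The smallest clade enclosing all 3 is ((((Quercus,Bufo),(Panthera,Cercopithecus)),((Zea,Neofelis),Microtus)),Gallus); the answer is its 8 terminal taxa in alphabetical order.

Bufo, Cercopithecus, Gallus, Microtus, Neofelis, Panthera, Quercus, Zea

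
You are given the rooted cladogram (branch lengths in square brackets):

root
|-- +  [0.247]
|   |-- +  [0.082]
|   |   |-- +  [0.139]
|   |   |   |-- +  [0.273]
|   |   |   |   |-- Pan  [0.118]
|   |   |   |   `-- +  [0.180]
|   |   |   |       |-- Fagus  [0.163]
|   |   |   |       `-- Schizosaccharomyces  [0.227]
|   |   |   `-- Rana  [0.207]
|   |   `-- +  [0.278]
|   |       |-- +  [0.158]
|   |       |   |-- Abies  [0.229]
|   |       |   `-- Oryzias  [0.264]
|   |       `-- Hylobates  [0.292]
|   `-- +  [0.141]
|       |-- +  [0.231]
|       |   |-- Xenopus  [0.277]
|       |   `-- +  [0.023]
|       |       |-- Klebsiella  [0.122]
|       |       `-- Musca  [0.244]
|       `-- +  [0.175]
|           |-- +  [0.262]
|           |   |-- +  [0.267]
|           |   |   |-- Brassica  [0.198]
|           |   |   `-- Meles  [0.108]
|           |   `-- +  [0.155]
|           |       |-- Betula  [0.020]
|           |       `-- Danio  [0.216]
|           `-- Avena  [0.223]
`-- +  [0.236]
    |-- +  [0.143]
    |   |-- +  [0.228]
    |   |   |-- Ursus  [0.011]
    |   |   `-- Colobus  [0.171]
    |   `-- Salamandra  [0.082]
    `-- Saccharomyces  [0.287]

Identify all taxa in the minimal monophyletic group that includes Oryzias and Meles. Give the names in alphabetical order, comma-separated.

Abies, Avena, Betula, Brassica, Danio, Fagus, Hylobates, Klebsiella, Meles, Musca, Oryzias, Pan, Rana, Schizosaccharomyces, Xenopus

Tracing Oryzias: it sits inside (Abies,Oryzias).
Tracing Meles: it sits inside (Brassica,Meles).
The smallest clade enclosing both is ((((Pan,(Fagus,Schizosaccharomyces)),Rana),((Abies,Oryzias),Hylobates)),((Xenopus,(Klebsiella,Musca)),(((Brassica,Meles),(Betula,Danio)),Avena))); the answer is its 15 terminal taxa in alphabetical order.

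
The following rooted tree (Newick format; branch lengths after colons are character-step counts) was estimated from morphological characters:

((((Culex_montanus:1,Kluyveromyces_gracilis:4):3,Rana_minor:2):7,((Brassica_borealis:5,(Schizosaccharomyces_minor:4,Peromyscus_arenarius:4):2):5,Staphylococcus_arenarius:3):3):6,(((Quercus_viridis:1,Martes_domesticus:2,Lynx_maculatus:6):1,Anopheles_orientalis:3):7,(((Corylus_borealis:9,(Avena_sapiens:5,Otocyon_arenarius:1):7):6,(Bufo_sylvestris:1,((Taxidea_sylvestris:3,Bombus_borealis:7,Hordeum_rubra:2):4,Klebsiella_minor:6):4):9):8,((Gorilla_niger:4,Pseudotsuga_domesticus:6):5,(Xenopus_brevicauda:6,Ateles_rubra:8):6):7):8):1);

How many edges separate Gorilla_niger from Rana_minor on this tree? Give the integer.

The MRCA of Gorilla_niger and Rana_minor is the root of the tree.
From Gorilla_niger up to that node: 5 branches. From Rana_minor up to the same node: 3 branches. Total: 5 + 3 = 8.

8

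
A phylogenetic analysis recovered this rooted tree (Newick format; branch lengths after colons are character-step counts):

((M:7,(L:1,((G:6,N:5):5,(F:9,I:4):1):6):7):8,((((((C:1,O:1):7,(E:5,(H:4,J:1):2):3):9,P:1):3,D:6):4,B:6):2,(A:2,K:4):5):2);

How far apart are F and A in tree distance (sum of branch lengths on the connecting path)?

40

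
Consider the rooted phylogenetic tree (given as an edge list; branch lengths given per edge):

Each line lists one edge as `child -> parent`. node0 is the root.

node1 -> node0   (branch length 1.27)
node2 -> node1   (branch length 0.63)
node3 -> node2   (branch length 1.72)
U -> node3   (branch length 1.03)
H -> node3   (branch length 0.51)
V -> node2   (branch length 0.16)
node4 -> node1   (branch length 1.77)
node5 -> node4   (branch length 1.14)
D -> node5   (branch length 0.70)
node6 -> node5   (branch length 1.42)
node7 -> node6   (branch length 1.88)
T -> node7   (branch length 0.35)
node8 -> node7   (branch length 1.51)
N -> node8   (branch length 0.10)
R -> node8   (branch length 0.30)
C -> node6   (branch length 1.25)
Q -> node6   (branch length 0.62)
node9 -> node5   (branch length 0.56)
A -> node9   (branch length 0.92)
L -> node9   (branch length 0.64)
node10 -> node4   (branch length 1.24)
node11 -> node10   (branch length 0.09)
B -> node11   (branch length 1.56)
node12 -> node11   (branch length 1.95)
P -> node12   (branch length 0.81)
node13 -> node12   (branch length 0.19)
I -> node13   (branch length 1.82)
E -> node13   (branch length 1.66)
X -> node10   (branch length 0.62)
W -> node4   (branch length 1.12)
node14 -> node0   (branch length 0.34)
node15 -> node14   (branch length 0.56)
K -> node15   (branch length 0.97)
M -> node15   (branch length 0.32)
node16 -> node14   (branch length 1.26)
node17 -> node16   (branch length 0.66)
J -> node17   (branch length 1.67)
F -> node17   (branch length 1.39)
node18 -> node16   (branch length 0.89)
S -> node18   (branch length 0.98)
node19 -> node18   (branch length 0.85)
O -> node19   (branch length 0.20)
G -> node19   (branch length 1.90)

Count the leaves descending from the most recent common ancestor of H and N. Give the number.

17

The MRCA of H and N is the node subtending (((U,H),V),((D,((T,(N,R)),C,Q),(A,L)),((B,(P,(I,E))),X),W)).
That clade contains 17 terminal taxa: A, B, C, D, E, H, I, L, N, P, Q, R, T, U, V, W, X.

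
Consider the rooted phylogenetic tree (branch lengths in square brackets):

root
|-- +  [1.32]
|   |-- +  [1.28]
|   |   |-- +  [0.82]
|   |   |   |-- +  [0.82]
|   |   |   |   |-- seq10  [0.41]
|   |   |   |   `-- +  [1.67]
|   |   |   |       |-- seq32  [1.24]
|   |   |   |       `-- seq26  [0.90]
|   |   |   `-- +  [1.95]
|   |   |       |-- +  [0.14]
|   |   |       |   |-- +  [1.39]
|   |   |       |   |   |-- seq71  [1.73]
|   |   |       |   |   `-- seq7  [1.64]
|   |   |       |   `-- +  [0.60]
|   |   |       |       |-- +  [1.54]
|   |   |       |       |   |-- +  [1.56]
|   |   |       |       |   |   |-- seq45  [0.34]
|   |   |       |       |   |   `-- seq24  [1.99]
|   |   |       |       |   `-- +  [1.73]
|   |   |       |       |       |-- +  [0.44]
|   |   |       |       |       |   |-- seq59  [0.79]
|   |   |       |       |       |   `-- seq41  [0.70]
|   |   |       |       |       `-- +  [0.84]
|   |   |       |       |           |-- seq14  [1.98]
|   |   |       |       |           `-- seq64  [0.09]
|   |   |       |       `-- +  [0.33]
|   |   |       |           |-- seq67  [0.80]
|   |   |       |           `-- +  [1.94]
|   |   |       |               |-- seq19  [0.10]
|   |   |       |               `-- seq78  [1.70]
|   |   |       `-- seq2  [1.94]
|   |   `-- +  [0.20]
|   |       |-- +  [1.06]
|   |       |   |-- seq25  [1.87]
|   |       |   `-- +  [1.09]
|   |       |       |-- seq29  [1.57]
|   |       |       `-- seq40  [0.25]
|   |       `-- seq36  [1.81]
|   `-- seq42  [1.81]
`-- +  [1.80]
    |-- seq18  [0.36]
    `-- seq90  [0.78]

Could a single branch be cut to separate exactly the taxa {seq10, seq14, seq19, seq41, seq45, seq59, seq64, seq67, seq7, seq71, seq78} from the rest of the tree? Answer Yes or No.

The MRCA of the listed taxa subtends ((seq10,(seq32,seq26)),(((seq71,seq7),(((seq45,seq24),((seq59,seq41),(seq14,seq64))),(seq67,(seq19,seq78)))),seq2)).
That clade also contains seq2, seq24, seq26, seq32, which are not in the proposed group, so the group is not monophyletic.

No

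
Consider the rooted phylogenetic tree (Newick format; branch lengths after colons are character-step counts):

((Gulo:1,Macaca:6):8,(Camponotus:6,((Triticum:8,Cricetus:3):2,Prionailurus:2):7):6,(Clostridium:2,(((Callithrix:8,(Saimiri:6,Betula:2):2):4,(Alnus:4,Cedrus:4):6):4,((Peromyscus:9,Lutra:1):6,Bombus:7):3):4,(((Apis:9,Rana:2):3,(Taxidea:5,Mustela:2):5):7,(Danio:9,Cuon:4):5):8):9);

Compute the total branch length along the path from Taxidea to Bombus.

39

The path runs Taxidea → … → MRCA → … → Bombus; the MRCA is the node subtending (Clostridium,(((Callithrix,(Saimiri,Betula)),(Alnus,Cedrus)),((Peromyscus,Lutra),Bombus)),(((Apis,Rana),(Taxidea,Mustela)),(Danio,Cuon))).
Branch lengths along that path: 5 + 5 + 7 + 8 + 4 + 3 + 7 = 39.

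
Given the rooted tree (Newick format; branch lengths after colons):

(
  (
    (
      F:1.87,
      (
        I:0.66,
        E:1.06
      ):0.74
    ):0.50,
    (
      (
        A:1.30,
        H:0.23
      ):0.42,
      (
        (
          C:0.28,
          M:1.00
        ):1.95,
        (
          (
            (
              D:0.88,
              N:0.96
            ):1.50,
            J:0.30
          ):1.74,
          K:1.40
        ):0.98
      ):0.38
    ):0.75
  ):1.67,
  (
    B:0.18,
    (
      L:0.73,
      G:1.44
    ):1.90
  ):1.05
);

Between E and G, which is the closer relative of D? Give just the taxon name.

E

The MRCA of D and E subtends ((F,(I,E)),((A,H),((C,M),(((D,N),J),K)))) (11 taxa).
The MRCA of D and G is the root, subtending the entire tree (14 taxa).
The first is nested inside the second, so D shares a more recent common ancestor with E.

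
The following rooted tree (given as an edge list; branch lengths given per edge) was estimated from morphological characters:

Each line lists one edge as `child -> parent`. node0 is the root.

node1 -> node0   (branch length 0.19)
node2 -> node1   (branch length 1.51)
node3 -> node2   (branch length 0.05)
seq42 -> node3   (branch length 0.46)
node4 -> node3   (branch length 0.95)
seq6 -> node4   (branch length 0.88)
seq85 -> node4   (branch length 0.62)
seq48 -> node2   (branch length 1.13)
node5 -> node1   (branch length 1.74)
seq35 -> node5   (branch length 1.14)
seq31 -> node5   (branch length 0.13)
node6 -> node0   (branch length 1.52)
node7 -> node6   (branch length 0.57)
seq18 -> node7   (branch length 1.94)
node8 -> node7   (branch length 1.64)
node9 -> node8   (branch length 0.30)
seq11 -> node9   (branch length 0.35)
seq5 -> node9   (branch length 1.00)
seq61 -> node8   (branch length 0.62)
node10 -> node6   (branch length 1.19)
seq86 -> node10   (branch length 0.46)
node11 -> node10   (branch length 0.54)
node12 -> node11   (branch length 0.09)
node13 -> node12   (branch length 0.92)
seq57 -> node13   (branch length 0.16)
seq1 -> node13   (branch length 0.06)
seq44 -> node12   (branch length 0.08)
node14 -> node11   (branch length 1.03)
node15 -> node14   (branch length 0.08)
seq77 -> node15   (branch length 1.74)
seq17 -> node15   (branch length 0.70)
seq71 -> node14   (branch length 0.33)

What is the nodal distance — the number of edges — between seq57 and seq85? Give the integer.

The MRCA of seq57 and seq85 is the root of the tree.
From seq57 up to that node: 6 branches. From seq85 up to the same node: 5 branches. Total: 6 + 5 = 11.

11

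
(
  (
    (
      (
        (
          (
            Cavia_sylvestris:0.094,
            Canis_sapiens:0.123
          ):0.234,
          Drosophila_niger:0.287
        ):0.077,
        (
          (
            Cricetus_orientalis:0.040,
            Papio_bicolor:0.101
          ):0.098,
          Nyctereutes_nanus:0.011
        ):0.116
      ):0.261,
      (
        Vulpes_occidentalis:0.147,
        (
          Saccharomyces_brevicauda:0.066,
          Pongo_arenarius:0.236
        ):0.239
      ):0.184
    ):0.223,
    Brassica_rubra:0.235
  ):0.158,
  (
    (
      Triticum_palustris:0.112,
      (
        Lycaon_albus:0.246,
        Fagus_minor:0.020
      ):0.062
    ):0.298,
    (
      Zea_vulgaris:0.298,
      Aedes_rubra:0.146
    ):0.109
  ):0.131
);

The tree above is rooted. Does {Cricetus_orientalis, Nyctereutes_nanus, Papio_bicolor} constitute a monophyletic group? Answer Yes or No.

The most recent common ancestor of these taxa subtends ((Cricetus_orientalis,Papio_bicolor),Nyctereutes_nanus).
That clade has exactly 3 tips — every listed taxon and nothing else — so the group is monophyletic.

Yes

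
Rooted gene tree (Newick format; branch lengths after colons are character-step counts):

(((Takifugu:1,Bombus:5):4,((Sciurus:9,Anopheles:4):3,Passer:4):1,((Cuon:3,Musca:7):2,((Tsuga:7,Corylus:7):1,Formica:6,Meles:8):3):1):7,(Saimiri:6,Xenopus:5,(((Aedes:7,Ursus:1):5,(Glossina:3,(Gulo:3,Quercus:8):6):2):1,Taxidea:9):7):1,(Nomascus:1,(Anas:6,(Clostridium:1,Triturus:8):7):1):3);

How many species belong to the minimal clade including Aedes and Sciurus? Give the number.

23

The MRCA of Aedes and Sciurus is the root, so the clade is the entire tree.
That clade contains 23 terminal taxa: Aedes, Anas, Anopheles, Bombus, Clostridium, Corylus, Cuon, Formica, Glossina, Gulo, Meles, Musca, Nomascus, Passer, Quercus, Saimiri, Sciurus, Takifugu, Taxidea, Triturus, Tsuga, Ursus, Xenopus.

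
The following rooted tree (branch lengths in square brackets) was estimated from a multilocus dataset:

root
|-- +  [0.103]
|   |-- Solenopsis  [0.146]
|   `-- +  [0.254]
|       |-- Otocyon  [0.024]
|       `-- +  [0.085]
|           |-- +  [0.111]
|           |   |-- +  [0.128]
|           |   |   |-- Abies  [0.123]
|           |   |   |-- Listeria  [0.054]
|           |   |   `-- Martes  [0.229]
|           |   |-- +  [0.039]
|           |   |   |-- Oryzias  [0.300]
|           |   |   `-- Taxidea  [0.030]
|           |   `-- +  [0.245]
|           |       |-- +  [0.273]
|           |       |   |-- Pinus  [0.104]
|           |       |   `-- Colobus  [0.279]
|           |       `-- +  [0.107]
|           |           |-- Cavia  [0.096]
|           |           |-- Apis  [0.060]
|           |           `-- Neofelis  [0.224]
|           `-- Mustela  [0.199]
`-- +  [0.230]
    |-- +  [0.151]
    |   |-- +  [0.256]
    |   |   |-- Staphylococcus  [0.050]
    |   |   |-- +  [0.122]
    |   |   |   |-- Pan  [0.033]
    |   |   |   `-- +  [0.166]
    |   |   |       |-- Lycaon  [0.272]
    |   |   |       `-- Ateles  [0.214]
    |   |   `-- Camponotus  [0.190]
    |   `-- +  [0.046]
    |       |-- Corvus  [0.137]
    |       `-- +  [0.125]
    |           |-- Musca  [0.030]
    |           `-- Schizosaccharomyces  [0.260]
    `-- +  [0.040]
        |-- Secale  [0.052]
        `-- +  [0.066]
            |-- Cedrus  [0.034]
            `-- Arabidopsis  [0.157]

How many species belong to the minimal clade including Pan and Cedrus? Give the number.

11

The MRCA of Pan and Cedrus is the node subtending (((Staphylococcus,(Pan,(Lycaon,Ateles)),Camponotus),(Corvus,(Musca,Schizosaccharomyces))),(Secale,(Cedrus,Arabidopsis))).
That clade contains 11 terminal taxa: Arabidopsis, Ateles, Camponotus, Cedrus, Corvus, Lycaon, Musca, Pan, Schizosaccharomyces, Secale, Staphylococcus.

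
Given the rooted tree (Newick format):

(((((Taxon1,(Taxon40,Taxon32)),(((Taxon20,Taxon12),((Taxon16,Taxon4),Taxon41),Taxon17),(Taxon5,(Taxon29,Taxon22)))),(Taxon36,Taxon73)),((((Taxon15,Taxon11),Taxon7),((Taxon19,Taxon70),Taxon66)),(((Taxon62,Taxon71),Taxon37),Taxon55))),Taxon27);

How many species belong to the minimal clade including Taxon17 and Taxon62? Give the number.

The MRCA of Taxon17 and Taxon62 is the node subtending ((((Taxon1,(Taxon40,Taxon32)),(((Taxon20,Taxon12),((Taxon16,Taxon4),Taxon41),Taxon17),(Taxon5,(Taxon29,Taxon22)))),(Taxon36,Taxon73)),((((Taxon15,Taxon11),Taxon7),((Taxon19,Taxon70),Taxon66)),(((Taxon62,Taxon71),Taxon37),Taxon55))).
That clade contains 24 terminal taxa: Taxon1, Taxon11, Taxon12, Taxon15, Taxon16, Taxon17, Taxon19, Taxon20, Taxon22, Taxon29, Taxon32, Taxon36, Taxon37, Taxon4, Taxon40, Taxon41, Taxon5, Taxon55, Taxon62, Taxon66, Taxon7, Taxon70, Taxon71, Taxon73.

24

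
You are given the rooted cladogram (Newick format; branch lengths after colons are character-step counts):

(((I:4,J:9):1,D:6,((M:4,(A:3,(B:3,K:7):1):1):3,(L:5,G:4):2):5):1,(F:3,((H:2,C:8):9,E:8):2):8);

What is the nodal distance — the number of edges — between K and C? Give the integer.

The MRCA of K and C is the root of the tree.
From K up to that node: 6 branches. From C up to the same node: 4 branches. Total: 6 + 4 = 10.

10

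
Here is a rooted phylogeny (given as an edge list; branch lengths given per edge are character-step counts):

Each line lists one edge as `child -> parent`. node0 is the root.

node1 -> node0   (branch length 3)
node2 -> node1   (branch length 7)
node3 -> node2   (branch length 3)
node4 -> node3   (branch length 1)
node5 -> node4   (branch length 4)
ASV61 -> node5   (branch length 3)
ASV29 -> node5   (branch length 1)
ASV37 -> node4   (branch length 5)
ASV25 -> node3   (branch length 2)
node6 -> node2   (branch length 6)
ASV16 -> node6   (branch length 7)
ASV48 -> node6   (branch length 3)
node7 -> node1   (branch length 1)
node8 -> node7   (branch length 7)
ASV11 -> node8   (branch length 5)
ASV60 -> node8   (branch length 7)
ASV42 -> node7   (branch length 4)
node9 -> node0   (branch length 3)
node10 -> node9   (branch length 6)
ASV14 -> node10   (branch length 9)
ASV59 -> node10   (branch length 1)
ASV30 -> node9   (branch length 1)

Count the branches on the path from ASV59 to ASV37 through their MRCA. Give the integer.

8

The MRCA of ASV59 and ASV37 is the root of the tree.
From ASV59 up to that node: 3 branches. From ASV37 up to the same node: 5 branches. Total: 3 + 5 = 8.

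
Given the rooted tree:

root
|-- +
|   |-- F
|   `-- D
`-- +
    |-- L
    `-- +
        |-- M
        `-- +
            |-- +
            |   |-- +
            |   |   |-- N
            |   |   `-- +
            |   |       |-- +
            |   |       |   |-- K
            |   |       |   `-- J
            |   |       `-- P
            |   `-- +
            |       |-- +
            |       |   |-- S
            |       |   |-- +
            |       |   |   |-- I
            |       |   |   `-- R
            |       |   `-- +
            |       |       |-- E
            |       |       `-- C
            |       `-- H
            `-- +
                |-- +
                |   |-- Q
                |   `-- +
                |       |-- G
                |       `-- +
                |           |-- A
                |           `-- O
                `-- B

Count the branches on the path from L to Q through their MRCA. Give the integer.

The MRCA of L and Q is the node subtending (L,(M,(((N,((K,J),P)),((S,(I,R),(E,C)),H)),((Q,(G,(A,O))),B)))).
From L up to that node: 1 branch. From Q up to the same node: 5 branches. Total: 1 + 5 = 6.

6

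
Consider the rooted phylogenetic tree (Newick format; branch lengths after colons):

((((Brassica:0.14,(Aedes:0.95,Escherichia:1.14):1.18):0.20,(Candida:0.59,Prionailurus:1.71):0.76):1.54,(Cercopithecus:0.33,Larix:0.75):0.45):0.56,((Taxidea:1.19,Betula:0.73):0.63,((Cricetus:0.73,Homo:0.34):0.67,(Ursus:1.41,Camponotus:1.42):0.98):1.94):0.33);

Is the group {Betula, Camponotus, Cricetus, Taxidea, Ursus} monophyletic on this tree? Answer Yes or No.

No

The MRCA of the listed taxa subtends ((Taxidea,Betula),((Cricetus,Homo),(Ursus,Camponotus))).
That clade also contains Homo, which is not in the proposed group, so the group is not monophyletic.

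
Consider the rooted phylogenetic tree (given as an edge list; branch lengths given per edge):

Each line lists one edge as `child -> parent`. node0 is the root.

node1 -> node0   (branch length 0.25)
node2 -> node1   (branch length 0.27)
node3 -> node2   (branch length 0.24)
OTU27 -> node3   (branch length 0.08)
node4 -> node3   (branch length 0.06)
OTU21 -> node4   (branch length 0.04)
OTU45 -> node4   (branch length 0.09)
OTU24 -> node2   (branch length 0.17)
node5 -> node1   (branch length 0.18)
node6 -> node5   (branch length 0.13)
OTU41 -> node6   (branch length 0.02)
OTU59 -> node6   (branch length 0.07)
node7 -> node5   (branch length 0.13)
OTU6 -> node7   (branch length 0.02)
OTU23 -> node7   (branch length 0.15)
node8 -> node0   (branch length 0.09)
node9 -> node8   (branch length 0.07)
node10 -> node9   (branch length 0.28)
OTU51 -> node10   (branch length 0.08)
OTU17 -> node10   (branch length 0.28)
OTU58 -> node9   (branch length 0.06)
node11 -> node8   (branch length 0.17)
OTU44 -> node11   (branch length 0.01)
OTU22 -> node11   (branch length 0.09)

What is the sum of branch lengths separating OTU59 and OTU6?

0.35

The path runs OTU59 → … → MRCA → … → OTU6; the MRCA is the node subtending ((OTU41,OTU59),(OTU6,OTU23)).
Branch lengths along that path: 0.07 + 0.13 + 0.13 + 0.02 = 0.35.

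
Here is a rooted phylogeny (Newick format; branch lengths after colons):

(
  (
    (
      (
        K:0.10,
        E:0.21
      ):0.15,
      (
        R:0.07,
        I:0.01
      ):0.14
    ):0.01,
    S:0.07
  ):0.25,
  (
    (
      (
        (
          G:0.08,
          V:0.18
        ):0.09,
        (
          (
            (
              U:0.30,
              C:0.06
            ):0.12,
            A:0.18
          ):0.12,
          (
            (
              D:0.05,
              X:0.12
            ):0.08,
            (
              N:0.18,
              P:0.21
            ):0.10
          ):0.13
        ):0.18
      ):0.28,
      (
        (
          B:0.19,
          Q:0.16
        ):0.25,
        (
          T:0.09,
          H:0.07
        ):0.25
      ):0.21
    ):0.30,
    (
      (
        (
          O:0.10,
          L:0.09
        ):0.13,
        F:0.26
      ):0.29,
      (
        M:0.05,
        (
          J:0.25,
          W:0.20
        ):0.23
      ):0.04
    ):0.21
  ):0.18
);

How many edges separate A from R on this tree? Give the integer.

10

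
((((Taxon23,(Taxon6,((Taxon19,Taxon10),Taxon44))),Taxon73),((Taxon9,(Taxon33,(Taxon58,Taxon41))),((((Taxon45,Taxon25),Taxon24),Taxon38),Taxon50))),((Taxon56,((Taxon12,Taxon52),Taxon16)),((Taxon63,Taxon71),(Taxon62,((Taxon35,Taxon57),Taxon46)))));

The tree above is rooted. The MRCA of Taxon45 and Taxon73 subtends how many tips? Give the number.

The MRCA of Taxon45 and Taxon73 is the node subtending (((Taxon23,(Taxon6,((Taxon19,Taxon10),Taxon44))),Taxon73),((Taxon9,(Taxon33,(Taxon58,Taxon41))),((((Taxon45,Taxon25),Taxon24),Taxon38),Taxon50))).
That clade contains 15 terminal taxa: Taxon10, Taxon19, Taxon23, Taxon24, Taxon25, Taxon33, Taxon38, Taxon41, Taxon44, Taxon45, Taxon50, Taxon58, Taxon6, Taxon73, Taxon9.

15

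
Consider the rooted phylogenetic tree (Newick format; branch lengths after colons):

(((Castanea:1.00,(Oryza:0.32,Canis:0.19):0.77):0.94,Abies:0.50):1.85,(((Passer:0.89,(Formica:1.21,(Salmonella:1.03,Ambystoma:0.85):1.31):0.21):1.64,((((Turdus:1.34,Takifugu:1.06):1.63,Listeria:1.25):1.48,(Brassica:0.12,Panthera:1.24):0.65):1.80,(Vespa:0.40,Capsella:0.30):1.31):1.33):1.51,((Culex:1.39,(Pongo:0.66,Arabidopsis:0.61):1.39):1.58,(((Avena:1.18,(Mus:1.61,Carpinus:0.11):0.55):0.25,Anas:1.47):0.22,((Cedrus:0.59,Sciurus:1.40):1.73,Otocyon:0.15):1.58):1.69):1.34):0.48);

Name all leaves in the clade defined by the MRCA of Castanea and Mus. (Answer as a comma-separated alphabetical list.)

Tracing Castanea: it sits inside (Castanea,(Oryza,Canis)).
Tracing Mus: it sits inside (Mus,Carpinus).
The smallest clade enclosing both is the whole tree (their MRCA is the root), so the answer is all 25 tips in alphabetical order.

Abies, Ambystoma, Anas, Arabidopsis, Avena, Brassica, Canis, Capsella, Carpinus, Castanea, Cedrus, Culex, Formica, Listeria, Mus, Oryza, Otocyon, Panthera, Passer, Pongo, Salmonella, Sciurus, Takifugu, Turdus, Vespa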